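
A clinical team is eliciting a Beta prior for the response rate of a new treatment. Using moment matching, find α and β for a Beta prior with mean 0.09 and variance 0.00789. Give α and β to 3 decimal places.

Let s = α+β. The Beta variance is μ(1−μ)/(s+1).
So s+1 = μ(1−μ)/σ² = (0.09×0.91)/0.00789 = 0.0819/0.00789 = 10.3802, giving s = 9.3802.
Then α = μs = 0.09×9.3802 = 0.844 and β = (1−μ)s = 0.91×9.3802 = 8.536.

α = 0.844, β = 8.536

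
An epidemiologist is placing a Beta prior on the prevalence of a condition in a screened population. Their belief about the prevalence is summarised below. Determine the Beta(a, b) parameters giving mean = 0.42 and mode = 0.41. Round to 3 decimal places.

a = 7.560, b = 10.440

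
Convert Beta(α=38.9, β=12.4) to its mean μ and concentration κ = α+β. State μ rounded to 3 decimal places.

κ = α+β = 38.9+12.4 = 51.3; μ = α/κ = 38.9/51.3 = 0.758.

μ = 0.758, κ = 51.3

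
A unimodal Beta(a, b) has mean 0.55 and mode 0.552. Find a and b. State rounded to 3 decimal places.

a = 28.600, b = 23.400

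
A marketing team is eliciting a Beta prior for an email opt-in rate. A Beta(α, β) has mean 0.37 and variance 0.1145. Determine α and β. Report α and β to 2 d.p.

By moment matching, α+β = μ(1−μ)/σ² − 1 = (0.37·0.63)/0.1145 − 1 = 2.0358 − 1 = 1.0358.
Since α/(α+β) = μ, α = 0.37·1.0358 = 0.38 and β = 0.63·1.0358 = 0.65.

α = 0.38, β = 0.65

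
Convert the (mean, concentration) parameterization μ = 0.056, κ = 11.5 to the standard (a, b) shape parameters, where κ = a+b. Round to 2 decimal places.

a = 0.64, b = 10.86

a = μκ = 0.056×11.5 = 0.64 and b = (1−μ)κ = 0.944×11.5 = 10.86.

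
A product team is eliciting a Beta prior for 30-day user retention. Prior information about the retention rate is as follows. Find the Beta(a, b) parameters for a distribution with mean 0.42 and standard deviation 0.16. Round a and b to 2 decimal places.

σ² = 0.16² = 0.0256.
With s = a+b, Var = μ(1−μ)/(s+1), so s+1 = (0.42×0.58)/0.0256 = 9.5156 and s = 8.5156.
a = μs = 3.58, b = (1−μ)s = 4.94.

a = 3.58, b = 4.94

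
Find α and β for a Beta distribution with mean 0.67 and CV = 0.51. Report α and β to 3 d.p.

σ = CV·μ = 0.51×0.67 = 0.34170, so σ² = 0.116759.
s+1 = μ(1−μ)/σ² = 0.2211/0.116759 = 1.8936, so s = α+β = 0.8936.
α = μs = 0.599, β = (1−μ)s = 0.295.

α = 0.599, β = 0.295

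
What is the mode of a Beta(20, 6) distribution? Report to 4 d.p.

The density x^(α−1)(1−x)^(β−1) is maximised at (α−1)/(α+β−2) = 19/24 = 0.7917.

0.7917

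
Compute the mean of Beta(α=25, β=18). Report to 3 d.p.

The Beta mean is α/(α+β) = 25/(25+18) = 0.581.

0.581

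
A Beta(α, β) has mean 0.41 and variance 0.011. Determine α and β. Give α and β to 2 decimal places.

By moment matching, α+β = μ(1−μ)/σ² − 1 = (0.41·0.59)/0.011 − 1 = 21.9909 − 1 = 20.9909.
Since α/(α+β) = μ, α = 0.41·20.9909 = 8.61 and β = 0.59·20.9909 = 12.38.

α = 8.61, β = 12.38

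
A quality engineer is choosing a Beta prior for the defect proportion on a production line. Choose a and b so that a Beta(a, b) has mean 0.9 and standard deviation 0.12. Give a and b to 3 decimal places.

a = 4.725, b = 0.525

First σ² = 0.0144. Setting a = μn, b = (1−μ)n with n = a+b,
μ(1−μ)/(n+1) = 0.0144 ⇒ n+1 = 0.09/0.0144 = 6.2500 ⇒ n = 5.2500.
Hence a = 0.9×5.2500 = 4.725, b = 0.1×5.2500 = 0.525.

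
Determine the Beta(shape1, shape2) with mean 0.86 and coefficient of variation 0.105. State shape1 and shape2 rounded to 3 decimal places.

shape1 = 11.838, shape2 = 1.927

Var = (CV·μ)² = (0.105×0.86)² = 0.008154.
shape1+shape2 = μ(1−μ)/Var − 1 = 0.1204/0.008154 − 1 = 13.7656.
Thus shape1 = 0.86·13.7656 = 11.838 and shape2 = 0.14·13.7656 = 1.927.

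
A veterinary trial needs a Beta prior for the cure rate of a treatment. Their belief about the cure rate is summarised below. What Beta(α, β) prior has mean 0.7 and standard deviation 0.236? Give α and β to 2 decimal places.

First σ² = 0.055696. Setting α = μn, β = (1−μ)n with n = α+β,
μ(1−μ)/(n+1) = 0.055696 ⇒ n+1 = 0.21/0.055696 = 3.7705 ⇒ n = 2.7705.
Hence α = 0.7×2.7705 = 1.94, β = 0.3×2.7705 = 0.83.

α = 1.94, β = 0.83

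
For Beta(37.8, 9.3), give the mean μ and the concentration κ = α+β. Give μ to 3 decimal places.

κ = α+β = 37.8+9.3 = 47.1; μ = α/κ = 37.8/47.1 = 0.803.

μ = 0.803, κ = 47.1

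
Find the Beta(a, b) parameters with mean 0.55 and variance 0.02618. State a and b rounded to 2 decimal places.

a = 4.65, b = 3.80

Write ν = a+b; then a = μν and Var = μ(1−μ)/(ν+1).
ν = μ(1−μ)/Var − 1 = 0.2475/0.02618 − 1 = 8.4538.
a = 0.55·8.4538 = 4.65, b = 0.45·8.4538 = 3.80.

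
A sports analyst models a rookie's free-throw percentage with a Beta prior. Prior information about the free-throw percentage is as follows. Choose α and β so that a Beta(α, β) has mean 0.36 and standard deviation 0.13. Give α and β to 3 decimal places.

Variance = 0.13² = 0.0169. The moment-matching identity α+β = μ(1−μ)/Var − 1 gives
α+β = 0.2304/0.0169 − 1 = 12.6331, so α = μ·12.6331 = 4.548 and β = (1−μ)·12.6331 = 8.085.

α = 4.548, β = 8.085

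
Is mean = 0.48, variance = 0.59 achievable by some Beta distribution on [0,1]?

No

For any Beta, Var(X) < E[X]·(1−E[X]).
Here μ(1−μ) = 0.48×0.52 = 0.2496, and 0.59 ≥ 0.2496.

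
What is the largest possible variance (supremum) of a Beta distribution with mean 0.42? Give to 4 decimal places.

0.2436

For fixed mean μ the Beta variance is μ(1−μ)/(α+β+1), increasing as α+β decreases.
Its least upper bound (not attained) is μ(1−μ) = 0.42·0.58 = 0.2436.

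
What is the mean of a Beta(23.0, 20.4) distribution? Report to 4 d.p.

0.5300

E[X] = α/(α+β) = 23.0/43.4 = 0.5300.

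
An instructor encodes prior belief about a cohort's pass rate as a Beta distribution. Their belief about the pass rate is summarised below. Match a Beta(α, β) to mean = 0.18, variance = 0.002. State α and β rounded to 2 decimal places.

α = 13.10, β = 59.70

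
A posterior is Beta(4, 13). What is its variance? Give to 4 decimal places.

μ = 4/17 = 0.235294; Var = μ(1−μ)/(α+β+1) = 0.1799308/18 = 0.0100.

0.0100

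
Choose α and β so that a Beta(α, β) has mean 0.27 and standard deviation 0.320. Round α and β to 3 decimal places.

First σ² = 0.102400. Setting α = μn, β = (1−μ)n with n = α+β,
μ(1−μ)/(n+1) = 0.102400 ⇒ n+1 = 0.1971/0.102400 = 1.9248 ⇒ n = 0.9248.
Hence α = 0.27×0.9248 = 0.250, β = 0.73×0.9248 = 0.675.

α = 0.250, β = 0.675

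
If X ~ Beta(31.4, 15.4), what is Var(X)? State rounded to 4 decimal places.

Var = αβ/[(α+β)²(α+β+1)] = (31.4×15.4)/(46.8²×47.8) = 483.56/104693.472 = 0.0046.

0.0046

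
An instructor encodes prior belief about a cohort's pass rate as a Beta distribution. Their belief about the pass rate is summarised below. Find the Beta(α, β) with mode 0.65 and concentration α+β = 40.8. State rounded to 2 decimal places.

Since the density peak of Beta(α,β) is at (α−1)/(α+β−2),
α = 1 + 0.65(40.8−2) = 26.22 and β = 40.8 − 26.22 = 14.58.

α = 26.22, β = 14.58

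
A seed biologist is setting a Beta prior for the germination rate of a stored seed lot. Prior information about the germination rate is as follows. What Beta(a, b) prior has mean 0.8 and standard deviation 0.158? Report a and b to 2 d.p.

a = 4.33, b = 1.08

First σ² = 0.024964. Setting a = μn, b = (1−μ)n with n = a+b,
μ(1−μ)/(n+1) = 0.024964 ⇒ n+1 = 0.16/0.024964 = 6.4092 ⇒ n = 5.4092.
Hence a = 0.8×5.4092 = 4.33, b = 0.2×5.4092 = 1.08.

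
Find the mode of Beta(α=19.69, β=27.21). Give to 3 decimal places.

0.416

The density x^(α−1)(1−x)^(β−1) is maximised at (α−1)/(α+β−2) = 18.69/44.90 = 0.416.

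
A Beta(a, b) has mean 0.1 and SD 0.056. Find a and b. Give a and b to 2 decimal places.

First σ² = 0.003136. Setting a = μn, b = (1−μ)n with n = a+b,
μ(1−μ)/(n+1) = 0.003136 ⇒ n+1 = 0.09/0.003136 = 28.6990 ⇒ n = 27.6990.
Hence a = 0.1×27.6990 = 2.77, b = 0.9×27.6990 = 24.93.

a = 2.77, b = 24.93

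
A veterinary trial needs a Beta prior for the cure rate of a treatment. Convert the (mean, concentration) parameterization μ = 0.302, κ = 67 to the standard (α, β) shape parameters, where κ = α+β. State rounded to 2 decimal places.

α = 20.23, β = 46.77

Split κ in proportion μ : (1−μ): α = 0.302·67 = 20.23, β = 67 − 20.23 = 46.77.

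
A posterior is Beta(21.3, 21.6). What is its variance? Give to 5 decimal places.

Var = αβ/[(α+β)²(α+β+1)] = (21.3×21.6)/(42.9²×43.9) = 460.08/80793.999 = 0.00569.

0.00569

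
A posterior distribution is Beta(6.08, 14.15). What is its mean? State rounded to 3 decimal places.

0.301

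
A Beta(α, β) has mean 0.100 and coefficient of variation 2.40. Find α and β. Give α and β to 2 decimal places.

σ = CV·μ = 2.40×0.100 = 0.24000, so σ² = 0.057600.
s+1 = μ(1−μ)/σ² = 0.090000/0.057600 = 1.5625, so s = α+β = 0.5625.
α = μs = 0.06, β = (1−μ)s = 0.51.

α = 0.06, β = 0.51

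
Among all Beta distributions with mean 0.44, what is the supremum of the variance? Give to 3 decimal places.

For fixed mean μ the Beta variance is μ(1−μ)/(α+β+1), increasing as α+β decreases.
Its least upper bound (not attained) is μ(1−μ) = 0.44·0.56 = 0.246.

0.246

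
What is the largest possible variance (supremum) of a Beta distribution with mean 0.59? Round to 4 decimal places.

For fixed mean μ the Beta variance is μ(1−μ)/(α+β+1), increasing as α+β decreases.
Its least upper bound (not attained) is μ(1−μ) = 0.59·0.41 = 0.2419.

0.2419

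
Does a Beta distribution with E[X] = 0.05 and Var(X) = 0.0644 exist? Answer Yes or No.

No

The Beta variance bound is σ² < μ(1−μ).
Here μ(1−μ) = 0.05×0.95 = 0.0475, and 0.0644 ≥ 0.0475.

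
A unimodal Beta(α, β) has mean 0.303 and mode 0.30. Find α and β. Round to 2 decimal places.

With s = α+β: μ = α/s and mode = (α−1)/(s−2). Eliminating α = μs,
μs − 1 = m(s−2) ⇒ s(μ−m) = 1−2m ⇒ s = 0.40/0.003 = 133.3333.
So α = μs = 40.40, β = (1−μ)s = 92.93.

α = 40.40, β = 92.93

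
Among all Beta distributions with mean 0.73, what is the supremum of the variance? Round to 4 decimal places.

0.1971

For fixed mean μ the Beta variance is μ(1−μ)/(α+β+1), increasing as α+β decreases.
Its least upper bound (not attained) is μ(1−μ) = 0.73·0.27 = 0.1971.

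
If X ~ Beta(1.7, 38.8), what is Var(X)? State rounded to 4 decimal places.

0.0010

μ = 1.7/40.5 = 0.041975; Var = μ(1−μ)/(α+β+1) = 0.0402134/41.5 = 0.0010.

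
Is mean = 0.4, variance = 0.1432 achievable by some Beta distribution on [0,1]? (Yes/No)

Yes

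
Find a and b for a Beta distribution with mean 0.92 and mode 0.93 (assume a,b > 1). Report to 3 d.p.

a = 79.120, b = 6.880

Let s = a+b. Mean gives a = μs = 0.92s; mode gives (a−1)/(s−2) = 0.93.
Substituting: 0.92s − 1 = 0.93(s−2) = 0.93s − 1.86, so -0.01s = -0.86 and s = 86.0000.
Then a = 0.92×86.0000 = 79.120 and b = s−a = 6.880.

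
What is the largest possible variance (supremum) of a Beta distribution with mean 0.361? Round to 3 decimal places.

Var = μ(1−μ)/(α+β+1), which approaches μ(1−μ) as α+β → 0.
So the supremum is μ(1−μ) = 0.361×0.639 = 0.231.

0.231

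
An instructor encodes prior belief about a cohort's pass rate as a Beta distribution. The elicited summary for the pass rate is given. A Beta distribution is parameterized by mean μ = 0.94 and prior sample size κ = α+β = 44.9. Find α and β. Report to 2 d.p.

α = 42.21, β = 2.69

α = μκ = 0.94×44.9 = 42.21 and β = (1−μ)κ = 0.06×44.9 = 2.69.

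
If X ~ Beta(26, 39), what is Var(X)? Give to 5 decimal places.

0.00364

α+β = 65 and αβ = 1014, so Var = αβ/[(α+β)²(α+β+1)] = 1014/278850 = 0.00364.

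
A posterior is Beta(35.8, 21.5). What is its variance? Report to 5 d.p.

α+β = 57.3 and αβ = 769.70, so Var = αβ/[(α+β)²(α+β+1)] = 769.70/191415.807 = 0.00402.

0.00402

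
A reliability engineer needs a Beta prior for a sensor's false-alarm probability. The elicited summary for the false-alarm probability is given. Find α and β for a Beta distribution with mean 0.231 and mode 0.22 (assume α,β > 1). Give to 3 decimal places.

α = 11.760, β = 39.149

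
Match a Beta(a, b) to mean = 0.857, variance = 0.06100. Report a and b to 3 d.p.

a = 0.865, b = 0.144

By moment matching, a+b = μ(1−μ)/σ² − 1 = (0.857·0.143)/0.06100 − 1 = 2.0090 − 1 = 1.0090.
Since a/(a+b) = μ, a = 0.857·1.0090 = 0.865 and b = 0.143·1.0090 = 0.144.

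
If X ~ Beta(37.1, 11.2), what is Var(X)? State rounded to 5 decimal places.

μ = 37.1/48.3 = 0.768116; Var = μ(1−μ)/(α+β+1) = 0.1781138/49.3 = 0.00361.

0.00361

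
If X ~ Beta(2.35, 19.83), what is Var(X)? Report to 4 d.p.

Var = αβ/[(α+β)²(α+β+1)] = (2.35×19.83)/(22.18²×23.18) = 46.6005/11403.456632 = 0.0041.

0.0041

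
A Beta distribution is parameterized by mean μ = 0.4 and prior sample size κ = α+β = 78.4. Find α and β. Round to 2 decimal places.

Split κ in proportion μ : (1−μ): α = 0.4·78.4 = 31.36, β = 78.4 − 31.36 = 47.04.

α = 31.36, β = 47.04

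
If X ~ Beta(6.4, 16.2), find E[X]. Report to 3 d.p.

E[X] = α/(α+β) = 6.4/22.6 = 0.283.

0.283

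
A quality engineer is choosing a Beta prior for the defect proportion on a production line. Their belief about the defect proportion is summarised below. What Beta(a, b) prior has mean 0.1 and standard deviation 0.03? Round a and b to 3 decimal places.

a = 9.900, b = 89.100

First σ² = 0.0009. Setting a = μn, b = (1−μ)n with n = a+b,
μ(1−μ)/(n+1) = 0.0009 ⇒ n+1 = 0.09/0.0009 = 100.0000 ⇒ n = 99.0000.
Hence a = 0.1×99.0000 = 9.900, b = 0.9×99.0000 = 89.100.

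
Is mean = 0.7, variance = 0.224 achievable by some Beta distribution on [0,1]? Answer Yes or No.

No

For any Beta, Var(X) < E[X]·(1−E[X]).
Here μ(1−μ) = 0.7×0.3 = 0.21, and 0.224 ≥ 0.21.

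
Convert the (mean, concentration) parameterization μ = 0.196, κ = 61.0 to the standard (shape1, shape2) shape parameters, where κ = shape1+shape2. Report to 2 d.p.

shape1 = 11.96, shape2 = 49.04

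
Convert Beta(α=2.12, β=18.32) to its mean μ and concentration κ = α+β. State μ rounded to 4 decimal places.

κ = α+β = 2.12+18.32 = 20.44; μ = α/κ = 2.12/20.44 = 0.1037.

μ = 0.1037, κ = 20.44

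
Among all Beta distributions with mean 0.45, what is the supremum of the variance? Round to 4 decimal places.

Var = μ(1−μ)/(α+β+1), which approaches μ(1−μ) as α+β → 0.
So the supremum is μ(1−μ) = 0.45×0.55 = 0.2475.

0.2475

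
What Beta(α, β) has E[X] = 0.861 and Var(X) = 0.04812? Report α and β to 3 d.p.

Let s = α+β. The Beta variance is μ(1−μ)/(s+1).
So s+1 = μ(1−μ)/σ² = (0.861×0.139)/0.04812 = 0.119679/0.04812 = 2.4871, giving s = 1.4871.
Then α = μs = 0.861×1.4871 = 1.280 and β = (1−μ)s = 0.139×1.4871 = 0.207.

α = 1.280, β = 0.207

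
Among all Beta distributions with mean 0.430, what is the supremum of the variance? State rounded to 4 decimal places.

Var = μ(1−μ)/(α+β+1), which approaches μ(1−μ) as α+β → 0.
So the supremum is μ(1−μ) = 0.430×0.570 = 0.2451.

0.2451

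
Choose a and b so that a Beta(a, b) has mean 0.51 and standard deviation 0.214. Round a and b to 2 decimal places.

a = 2.27, b = 2.18

σ² = 0.214² = 0.045796.
With s = a+b, Var = μ(1−μ)/(s+1), so s+1 = (0.51×0.49)/0.045796 = 5.4568 and s = 4.4568.
a = μs = 2.27, b = (1−μ)s = 2.18.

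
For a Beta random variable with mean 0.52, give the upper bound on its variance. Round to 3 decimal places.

Var = μ(1−μ)/(α+β+1), which approaches μ(1−μ) as α+β → 0.
So the supremum is μ(1−μ) = 0.52×0.48 = 0.250.

0.250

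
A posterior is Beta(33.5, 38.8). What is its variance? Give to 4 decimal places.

Var = αβ/[(α+β)²(α+β+1)] = (33.5×38.8)/(72.3²×73.3) = 1299.80/383160.357 = 0.0034.

0.0034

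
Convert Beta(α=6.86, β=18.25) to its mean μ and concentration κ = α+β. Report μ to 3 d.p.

μ = 0.273, κ = 25.11

κ = α+β = 6.86+18.25 = 25.11; μ = α/κ = 6.86/25.11 = 0.273.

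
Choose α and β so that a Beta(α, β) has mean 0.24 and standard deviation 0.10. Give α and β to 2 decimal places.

σ² = 0.10² = 0.0100.
With s = α+β, Var = μ(1−μ)/(s+1), so s+1 = (0.24×0.76)/0.0100 = 18.2400 and s = 17.2400.
α = μs = 4.14, β = (1−μ)s = 13.10.

α = 4.14, β = 13.10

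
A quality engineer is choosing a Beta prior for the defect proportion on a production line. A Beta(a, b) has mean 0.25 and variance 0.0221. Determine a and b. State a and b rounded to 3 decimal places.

By moment matching, a+b = μ(1−μ)/σ² − 1 = (0.25·0.75)/0.0221 − 1 = 8.4842 − 1 = 7.4842.
Since a/(a+b) = μ, a = 0.25·7.4842 = 1.871 and b = 0.75·7.4842 = 5.613.

a = 1.871, b = 5.613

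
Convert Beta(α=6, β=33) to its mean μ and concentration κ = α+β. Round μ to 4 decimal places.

κ = α+β = 6+33 = 39; μ = α/κ = 6/39 = 0.1538.

μ = 0.1538, κ = 39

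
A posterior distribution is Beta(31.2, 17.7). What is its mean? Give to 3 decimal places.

0.638

E[X] = α/(α+β) = 31.2/48.9 = 0.638.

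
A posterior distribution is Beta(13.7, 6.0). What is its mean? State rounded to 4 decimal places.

E[X] = α/(α+β) = 13.7/19.7 = 0.6954.

0.6954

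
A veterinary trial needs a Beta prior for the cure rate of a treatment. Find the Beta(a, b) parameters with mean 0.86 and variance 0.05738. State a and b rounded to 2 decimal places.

Write ν = a+b; then a = μν and Var = μ(1−μ)/(ν+1).
ν = μ(1−μ)/Var − 1 = 0.1204/0.05738 − 1 = 1.0983.
a = 0.86·1.0983 = 0.94, b = 0.14·1.0983 = 0.15.

a = 0.94, b = 0.15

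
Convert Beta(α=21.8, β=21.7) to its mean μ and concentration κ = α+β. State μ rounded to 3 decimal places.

μ = 0.501, κ = 43.5

κ = α+β = 21.8+21.7 = 43.5; μ = α/κ = 21.8/43.5 = 0.501.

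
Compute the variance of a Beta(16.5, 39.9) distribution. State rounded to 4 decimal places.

Var = αβ/[(α+β)²(α+β+1)] = (16.5×39.9)/(56.4²×57.4) = 658.35/182587.104 = 0.0036.

0.0036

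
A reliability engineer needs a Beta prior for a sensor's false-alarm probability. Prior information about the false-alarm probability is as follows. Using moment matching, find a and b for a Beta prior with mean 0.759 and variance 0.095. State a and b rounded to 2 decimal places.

a = 0.70, b = 0.22

Write ν = a+b; then a = μν and Var = μ(1−μ)/(ν+1).
ν = μ(1−μ)/Var − 1 = 0.182919/0.095 − 1 = 0.9255.
a = 0.759·0.9255 = 0.70, b = 0.241·0.9255 = 0.22.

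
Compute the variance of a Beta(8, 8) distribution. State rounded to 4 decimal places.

μ = 8/16 = 0.500000; Var = μ(1−μ)/(α+β+1) = 0.2500000/17 = 0.0147.

0.0147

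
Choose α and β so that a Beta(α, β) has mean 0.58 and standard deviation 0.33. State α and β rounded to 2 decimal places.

α = 0.72, β = 0.52

σ² = 0.33² = 0.1089.
With s = α+β, Var = μ(1−μ)/(s+1), so s+1 = (0.58×0.42)/0.1089 = 2.2369 and s = 1.2369.
α = μs = 0.72, β = (1−μ)s = 0.52.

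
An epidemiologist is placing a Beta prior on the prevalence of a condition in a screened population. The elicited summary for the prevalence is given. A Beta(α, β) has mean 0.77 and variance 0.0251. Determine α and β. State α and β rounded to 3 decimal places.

α = 4.663, β = 1.393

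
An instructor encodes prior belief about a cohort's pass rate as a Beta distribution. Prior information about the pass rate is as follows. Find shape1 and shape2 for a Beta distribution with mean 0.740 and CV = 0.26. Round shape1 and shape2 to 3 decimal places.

Var = (CV·μ)² = (0.26×0.740)² = 0.037018.
shape1+shape2 = μ(1−μ)/Var − 1 = 0.192400/0.037018 − 1 = 4.1975.
Thus shape1 = 0.740·4.1975 = 3.106 and shape2 = 0.260·4.1975 = 1.091.

shape1 = 3.106, shape2 = 1.091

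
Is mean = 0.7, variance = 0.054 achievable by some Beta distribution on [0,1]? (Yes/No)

Yes

For any Beta, Var(X) < E[X]·(1−E[X]).
Here μ(1−μ) = 0.7×0.3 = 0.21, and 0.054 < 0.21.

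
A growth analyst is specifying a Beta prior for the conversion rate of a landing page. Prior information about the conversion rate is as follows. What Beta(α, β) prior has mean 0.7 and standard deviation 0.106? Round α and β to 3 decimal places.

α = 12.383, β = 5.307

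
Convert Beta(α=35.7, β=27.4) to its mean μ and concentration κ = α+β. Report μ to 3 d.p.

μ = 0.566, κ = 63.1

κ = α+β = 35.7+27.4 = 63.1; μ = α/κ = 35.7/63.1 = 0.566.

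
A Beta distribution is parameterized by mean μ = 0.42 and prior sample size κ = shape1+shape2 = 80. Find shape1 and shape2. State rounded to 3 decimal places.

shape1 = 33.600, shape2 = 46.400

Split κ in proportion μ : (1−μ): shape1 = 0.42·80 = 33.600, shape2 = 80 − 33.600 = 46.400.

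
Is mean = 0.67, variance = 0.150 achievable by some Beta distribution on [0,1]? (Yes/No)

Yes

A Beta with mean μ has variance μ(1−μ)/(α+β+1) < μ(1−μ).
Here μ(1−μ) = 0.67×0.33 = 0.2211, and 0.150 < 0.2211.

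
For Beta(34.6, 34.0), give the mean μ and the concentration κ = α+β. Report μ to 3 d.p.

κ = α+β = 34.6+34.0 = 68.6; μ = α/κ = 34.6/68.6 = 0.504.

μ = 0.504, κ = 68.6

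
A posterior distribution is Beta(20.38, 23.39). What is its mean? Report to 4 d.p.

The Beta mean is α/(α+β) = 20.38/(20.38+23.39) = 0.4656.

0.4656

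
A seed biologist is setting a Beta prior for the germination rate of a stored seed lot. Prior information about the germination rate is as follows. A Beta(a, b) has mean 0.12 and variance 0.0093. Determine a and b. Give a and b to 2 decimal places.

a = 1.24, b = 9.11

Write ν = a+b; then a = μν and Var = μ(1−μ)/(ν+1).
ν = μ(1−μ)/Var − 1 = 0.1056/0.0093 − 1 = 10.3548.
a = 0.12·10.3548 = 1.24, b = 0.88·10.3548 = 9.11.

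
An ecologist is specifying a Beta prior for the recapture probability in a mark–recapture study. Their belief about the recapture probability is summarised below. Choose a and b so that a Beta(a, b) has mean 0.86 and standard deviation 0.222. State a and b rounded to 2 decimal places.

a = 1.24, b = 0.20

First σ² = 0.049284. Setting a = μn, b = (1−μ)n with n = a+b,
μ(1−μ)/(n+1) = 0.049284 ⇒ n+1 = 0.1204/0.049284 = 2.4430 ⇒ n = 1.4430.
Hence a = 0.86×1.4430 = 1.24, b = 0.14×1.4430 = 0.20.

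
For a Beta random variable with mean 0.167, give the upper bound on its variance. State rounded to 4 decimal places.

Var = μ(1−μ)/(α+β+1), which approaches μ(1−μ) as α+β → 0.
So the supremum is μ(1−μ) = 0.167×0.833 = 0.1391.

0.1391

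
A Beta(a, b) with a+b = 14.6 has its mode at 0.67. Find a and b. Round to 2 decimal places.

Mode = (a−1)/(κ−2) with κ = a+b, so a−1 = 0.67·12.6 = 8.44.
a = 9.44; b = κ − a = 5.16.

a = 9.44, b = 5.16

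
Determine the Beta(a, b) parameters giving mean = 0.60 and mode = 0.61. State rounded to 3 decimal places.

With s = a+b: μ = a/s and mode = (a−1)/(s−2). Eliminating a = μs,
μs − 1 = m(s−2) ⇒ s(μ−m) = 1−2m ⇒ s = -0.22/-0.01 = 22.0000.
So a = μs = 13.200, b = (1−μ)s = 8.800.

a = 13.200, b = 8.800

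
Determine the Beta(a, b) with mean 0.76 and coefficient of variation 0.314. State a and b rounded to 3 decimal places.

Var = (CV·μ)² = (0.314×0.76)² = 0.056949.
a+b = μ(1−μ)/Var − 1 = 0.1824/0.056949 − 1 = 2.2029.
Thus a = 0.76·2.2029 = 1.674 and b = 0.24·2.2029 = 0.529.

a = 1.674, b = 0.529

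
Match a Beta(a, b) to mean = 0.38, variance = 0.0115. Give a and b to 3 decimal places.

a = 7.405, b = 12.082

By moment matching, a+b = μ(1−μ)/σ² − 1 = (0.38·0.62)/0.0115 − 1 = 20.4870 − 1 = 19.4870.
Since a/(a+b) = μ, a = 0.38·19.4870 = 7.405 and b = 0.62·19.4870 = 12.082.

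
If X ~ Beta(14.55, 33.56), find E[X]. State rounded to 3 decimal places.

0.302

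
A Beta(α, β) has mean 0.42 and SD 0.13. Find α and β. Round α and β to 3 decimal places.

σ² = 0.13² = 0.0169.
With s = α+β, Var = μ(1−μ)/(s+1), so s+1 = (0.42×0.58)/0.0169 = 14.4142 and s = 13.4142.
α = μs = 5.634, β = (1−μ)s = 7.780.

α = 5.634, β = 7.780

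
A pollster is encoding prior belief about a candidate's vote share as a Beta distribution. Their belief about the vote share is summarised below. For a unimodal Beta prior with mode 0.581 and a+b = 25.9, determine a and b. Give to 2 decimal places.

a = 14.89, b = 11.01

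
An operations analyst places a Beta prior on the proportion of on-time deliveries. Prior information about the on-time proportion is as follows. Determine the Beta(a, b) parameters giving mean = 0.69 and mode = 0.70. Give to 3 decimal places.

With s = a+b: μ = a/s and mode = (a−1)/(s−2). Eliminating a = μs,
μs − 1 = m(s−2) ⇒ s(μ−m) = 1−2m ⇒ s = -0.40/-0.01 = 40.0000.
So a = μs = 27.600, b = (1−μ)s = 12.400.

a = 27.600, b = 12.400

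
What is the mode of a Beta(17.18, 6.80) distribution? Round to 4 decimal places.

With α,β > 1, mode = (α−1)/(α+β−2) = 16.18/21.98 = 0.7361.

0.7361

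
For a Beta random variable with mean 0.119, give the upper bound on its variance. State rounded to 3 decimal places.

0.105

For fixed mean μ the Beta variance is μ(1−μ)/(α+β+1), increasing as α+β decreases.
Its least upper bound (not attained) is μ(1−μ) = 0.119·0.881 = 0.105.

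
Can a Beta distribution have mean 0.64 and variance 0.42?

No

A Beta with mean μ has variance μ(1−μ)/(α+β+1) < μ(1−μ).
Here μ(1−μ) = 0.64×0.36 = 0.2304, and 0.42 ≥ 0.2304.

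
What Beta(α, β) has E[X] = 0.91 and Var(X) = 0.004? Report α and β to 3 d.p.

α = 17.722, β = 1.753

Write ν = α+β; then α = μν and Var = μ(1−μ)/(ν+1).
ν = μ(1−μ)/Var − 1 = 0.0819/0.004 − 1 = 19.4750.
α = 0.91·19.4750 = 17.722, β = 0.09·19.4750 = 1.753.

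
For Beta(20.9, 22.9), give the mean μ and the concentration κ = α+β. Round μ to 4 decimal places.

κ = α+β = 20.9+22.9 = 43.8; μ = α/κ = 20.9/43.8 = 0.4772.

μ = 0.4772, κ = 43.8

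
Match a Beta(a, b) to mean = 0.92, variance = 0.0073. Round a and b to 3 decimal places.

Write ν = a+b; then a = μν and Var = μ(1−μ)/(ν+1).
ν = μ(1−μ)/Var − 1 = 0.0736/0.0073 − 1 = 9.0822.
a = 0.92·9.0822 = 8.356, b = 0.08·9.0822 = 0.727.

a = 8.356, b = 0.727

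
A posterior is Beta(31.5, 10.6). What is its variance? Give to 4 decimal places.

0.0044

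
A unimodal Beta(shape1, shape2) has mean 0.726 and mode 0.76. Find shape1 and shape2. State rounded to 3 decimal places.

With s = shape1+shape2: μ = shape1/s and mode = (shape1−1)/(s−2). Eliminating shape1 = μs,
μs − 1 = m(s−2) ⇒ s(μ−m) = 1−2m ⇒ s = -0.52/-0.034 = 15.2941.
So shape1 = μs = 11.104, shape2 = (1−μ)s = 4.191.

shape1 = 11.104, shape2 = 4.191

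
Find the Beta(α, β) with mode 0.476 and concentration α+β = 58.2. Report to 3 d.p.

Mode = (α−1)/(κ−2) with κ = α+β, so α−1 = 0.476·56.2 = 26.751.
α = 27.751; β = κ − α = 30.449.

α = 27.751, β = 30.449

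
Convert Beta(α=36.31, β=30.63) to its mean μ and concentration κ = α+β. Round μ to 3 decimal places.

κ = α+β = 36.31+30.63 = 66.94; μ = α/κ = 36.31/66.94 = 0.542.

μ = 0.542, κ = 66.94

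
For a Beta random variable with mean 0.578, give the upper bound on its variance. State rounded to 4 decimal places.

For fixed mean μ the Beta variance is μ(1−μ)/(α+β+1), increasing as α+β decreases.
Its least upper bound (not attained) is μ(1−μ) = 0.578·0.422 = 0.2439.

0.2439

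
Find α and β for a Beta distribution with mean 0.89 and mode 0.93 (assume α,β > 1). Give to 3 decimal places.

α = 19.135, β = 2.365

Let s = α+β. Mean gives α = μs = 0.89s; mode gives (α−1)/(s−2) = 0.93.
Substituting: 0.89s − 1 = 0.93(s−2) = 0.93s − 1.86, so -0.04s = -0.86 and s = 21.5000.
Then α = 0.89×21.5000 = 19.135 and β = s−α = 2.365.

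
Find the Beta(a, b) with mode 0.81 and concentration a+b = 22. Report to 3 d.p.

Since the density peak of Beta(a,b) is at (a−1)/(a+b−2),
a = 1 + 0.81(22−2) = 17.200 and b = 22 − 17.200 = 4.800.

a = 17.200, b = 4.800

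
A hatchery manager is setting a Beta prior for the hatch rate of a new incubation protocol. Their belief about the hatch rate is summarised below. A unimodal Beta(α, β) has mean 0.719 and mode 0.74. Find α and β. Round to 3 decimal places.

Let s = α+β. Mean gives α = μs = 0.719s; mode gives (α−1)/(s−2) = 0.74.
Substituting: 0.719s − 1 = 0.74(s−2) = 0.74s − 1.48, so -0.021s = -0.48 and s = 22.8571.
Then α = 0.719×22.8571 = 16.434 and β = s−α = 6.423.

α = 16.434, β = 6.423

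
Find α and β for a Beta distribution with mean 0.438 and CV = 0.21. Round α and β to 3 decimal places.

α = 12.306, β = 15.790

Var = (CV·μ)² = (0.21×0.438)² = 0.008460.
α+β = μ(1−μ)/Var − 1 = 0.246156/0.008460 − 1 = 28.0954.
Thus α = 0.438·28.0954 = 12.306 and β = 0.562·28.0954 = 15.790.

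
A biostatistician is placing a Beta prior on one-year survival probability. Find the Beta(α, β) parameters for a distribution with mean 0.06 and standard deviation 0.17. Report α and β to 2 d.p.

α = 0.06, β = 0.89

First σ² = 0.0289. Setting α = μn, β = (1−μ)n with n = α+β,
μ(1−μ)/(n+1) = 0.0289 ⇒ n+1 = 0.0564/0.0289 = 1.9516 ⇒ n = 0.9516.
Hence α = 0.06×0.9516 = 0.06, β = 0.94×0.9516 = 0.89.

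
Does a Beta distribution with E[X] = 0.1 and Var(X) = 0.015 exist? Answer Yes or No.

For any Beta, Var(X) < E[X]·(1−E[X]).
Here μ(1−μ) = 0.1×0.9 = 0.09, and 0.015 < 0.09.

Yes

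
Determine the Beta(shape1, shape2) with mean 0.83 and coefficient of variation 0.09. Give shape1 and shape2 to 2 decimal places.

Var = (CV·μ)² = (0.09×0.83)² = 0.005580.
shape1+shape2 = μ(1−μ)/Var − 1 = 0.1411/0.005580 − 1 = 24.2863.
Thus shape1 = 0.83·24.2863 = 20.16 and shape2 = 0.17·24.2863 = 4.13.

shape1 = 20.16, shape2 = 4.13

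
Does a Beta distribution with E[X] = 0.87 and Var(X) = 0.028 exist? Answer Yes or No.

A Beta with mean μ has variance μ(1−μ)/(α+β+1) < μ(1−μ).
Here μ(1−μ) = 0.87×0.13 = 0.1131, and 0.028 < 0.1131.

Yes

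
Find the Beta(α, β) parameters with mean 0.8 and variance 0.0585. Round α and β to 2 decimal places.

Let s = α+β. The Beta variance is μ(1−μ)/(s+1).
So s+1 = μ(1−μ)/σ² = (0.8×0.2)/0.0585 = 0.16/0.0585 = 2.7350, giving s = 1.7350.
Then α = μs = 0.8×1.7350 = 1.39 and β = (1−μ)s = 0.2×1.7350 = 0.35.

α = 1.39, β = 0.35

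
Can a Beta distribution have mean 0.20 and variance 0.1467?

A Beta with mean μ has variance μ(1−μ)/(α+β+1) < μ(1−μ).
Here μ(1−μ) = 0.20×0.80 = 0.1600, and 0.1467 < 0.1600.

Yes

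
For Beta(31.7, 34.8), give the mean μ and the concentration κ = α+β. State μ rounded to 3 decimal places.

κ = α+β = 31.7+34.8 = 66.5; μ = α/κ = 31.7/66.5 = 0.477.

μ = 0.477, κ = 66.5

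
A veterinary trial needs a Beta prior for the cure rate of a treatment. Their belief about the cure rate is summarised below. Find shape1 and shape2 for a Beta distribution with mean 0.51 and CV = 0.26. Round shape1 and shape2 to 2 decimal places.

shape1 = 6.74, shape2 = 6.47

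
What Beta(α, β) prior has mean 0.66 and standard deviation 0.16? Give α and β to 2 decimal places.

α = 5.13, β = 2.64

σ² = 0.16² = 0.0256.
With s = α+β, Var = μ(1−μ)/(s+1), so s+1 = (0.66×0.34)/0.0256 = 8.7656 and s = 7.7656.
α = μs = 5.13, β = (1−μ)s = 2.64.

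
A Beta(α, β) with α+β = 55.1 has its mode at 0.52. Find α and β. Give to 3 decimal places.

α = 28.612, β = 26.488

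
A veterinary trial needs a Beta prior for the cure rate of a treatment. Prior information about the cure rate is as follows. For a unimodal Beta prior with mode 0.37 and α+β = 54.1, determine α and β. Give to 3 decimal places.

α = 20.277, β = 33.823

Since the density peak of Beta(α,β) is at (α−1)/(α+β−2),
α = 1 + 0.37(54.1−2) = 20.277 and β = 54.1 − 20.277 = 33.823.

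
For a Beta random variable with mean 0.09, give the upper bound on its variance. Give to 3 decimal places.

For fixed mean μ the Beta variance is μ(1−μ)/(α+β+1), increasing as α+β decreases.
Its least upper bound (not attained) is μ(1−μ) = 0.09·0.91 = 0.082.

0.082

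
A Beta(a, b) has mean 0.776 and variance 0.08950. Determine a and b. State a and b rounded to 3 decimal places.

a = 0.731, b = 0.211

By moment matching, a+b = μ(1−μ)/σ² − 1 = (0.776·0.224)/0.08950 − 1 = 1.9422 − 1 = 0.9422.
Since a/(a+b) = μ, a = 0.776·0.9422 = 0.731 and b = 0.224·0.9422 = 0.211.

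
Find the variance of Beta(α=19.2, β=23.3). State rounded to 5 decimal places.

0.00569

α+β = 42.5 and αβ = 447.36, so Var = αβ/[(α+β)²(α+β+1)] = 447.36/78571.875 = 0.00569.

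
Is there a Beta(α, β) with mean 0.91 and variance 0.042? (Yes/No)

Yes

For any Beta, Var(X) < E[X]·(1−E[X]).
Here μ(1−μ) = 0.91×0.09 = 0.0819, and 0.042 < 0.0819.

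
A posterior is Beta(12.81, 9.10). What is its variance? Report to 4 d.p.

0.0106

μ = 12.81/21.91 = 0.584665; Var = μ(1−μ)/(α+β+1) = 0.2428319/22.91 = 0.0106.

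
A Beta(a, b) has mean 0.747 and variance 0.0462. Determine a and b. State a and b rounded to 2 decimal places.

a = 2.31, b = 0.78

Let s = a+b. The Beta variance is μ(1−μ)/(s+1).
So s+1 = μ(1−μ)/σ² = (0.747×0.253)/0.0462 = 0.188991/0.0462 = 4.0907, giving s = 3.0907.
Then a = μs = 0.747×3.0907 = 2.31 and b = (1−μ)s = 0.253×3.0907 = 0.78.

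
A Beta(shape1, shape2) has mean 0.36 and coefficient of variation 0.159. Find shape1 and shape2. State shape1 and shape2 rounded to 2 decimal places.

shape1 = 24.96, shape2 = 44.37

σ = CV·μ = 0.159×0.36 = 0.05724, so σ² = 0.003276.
s+1 = μ(1−μ)/σ² = 0.2304/0.003276 = 70.3207, so s = shape1+shape2 = 69.3207.
shape1 = μs = 24.96, shape2 = (1−μ)s = 44.37.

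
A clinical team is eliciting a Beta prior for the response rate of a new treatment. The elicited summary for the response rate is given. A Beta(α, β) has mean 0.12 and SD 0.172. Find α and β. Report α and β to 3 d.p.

Variance = 0.172² = 0.029584. The moment-matching identity α+β = μ(1−μ)/Var − 1 gives
α+β = 0.1056/0.029584 − 1 = 2.5695, so α = μ·2.5695 = 0.308 and β = (1−μ)·2.5695 = 2.261.

α = 0.308, β = 2.261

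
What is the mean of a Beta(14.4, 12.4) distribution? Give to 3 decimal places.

0.537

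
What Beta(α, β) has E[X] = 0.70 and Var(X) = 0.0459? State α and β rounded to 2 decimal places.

By moment matching, α+β = μ(1−μ)/σ² − 1 = (0.70·0.30)/0.0459 − 1 = 4.5752 − 1 = 3.5752.
Since α/(α+β) = μ, α = 0.70·3.5752 = 2.50 and β = 0.30·3.5752 = 1.07.

α = 2.50, β = 1.07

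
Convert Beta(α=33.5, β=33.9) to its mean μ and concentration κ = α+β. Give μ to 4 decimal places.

μ = 0.4970, κ = 67.4

κ = α+β = 33.5+33.9 = 67.4; μ = α/κ = 33.5/67.4 = 0.4970.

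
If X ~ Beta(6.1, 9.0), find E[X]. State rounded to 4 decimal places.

0.4040

E[X] = α/(α+β) = 6.1/15.1 = 0.4040.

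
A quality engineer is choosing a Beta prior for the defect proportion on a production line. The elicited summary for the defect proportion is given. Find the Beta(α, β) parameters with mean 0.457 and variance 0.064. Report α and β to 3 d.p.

Write ν = α+β; then α = μν and Var = μ(1−μ)/(ν+1).
ν = μ(1−μ)/Var − 1 = 0.248151/0.064 − 1 = 2.8774.
α = 0.457·2.8774 = 1.315, β = 0.543·2.8774 = 1.562.

α = 1.315, β = 1.562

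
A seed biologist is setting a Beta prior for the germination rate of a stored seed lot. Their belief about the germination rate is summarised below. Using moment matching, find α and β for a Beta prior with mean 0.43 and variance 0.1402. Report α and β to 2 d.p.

Let s = α+β. The Beta variance is μ(1−μ)/(s+1).
So s+1 = μ(1−μ)/σ² = (0.43×0.57)/0.1402 = 0.2451/0.1402 = 1.7482, giving s = 0.7482.
Then α = μs = 0.43×0.7482 = 0.32 and β = (1−μ)s = 0.57×0.7482 = 0.43.

α = 0.32, β = 0.43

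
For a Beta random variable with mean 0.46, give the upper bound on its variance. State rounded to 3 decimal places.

Var = μ(1−μ)/(α+β+1), which approaches μ(1−μ) as α+β → 0.
So the supremum is μ(1−μ) = 0.46×0.54 = 0.248.

0.248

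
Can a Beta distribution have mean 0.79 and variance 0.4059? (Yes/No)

No

The Beta variance bound is σ² < μ(1−μ).
Here μ(1−μ) = 0.79×0.21 = 0.1659, and 0.4059 ≥ 0.1659.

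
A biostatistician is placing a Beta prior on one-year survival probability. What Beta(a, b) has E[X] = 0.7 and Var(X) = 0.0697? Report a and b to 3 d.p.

a = 1.409, b = 0.604

Let s = a+b. The Beta variance is μ(1−μ)/(s+1).
So s+1 = μ(1−μ)/σ² = (0.7×0.3)/0.0697 = 0.21/0.0697 = 3.0129, giving s = 2.0129.
Then a = μs = 0.7×2.0129 = 1.409 and b = (1−μ)s = 0.3×2.0129 = 0.604.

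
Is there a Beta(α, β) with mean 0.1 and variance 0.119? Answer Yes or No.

The Beta variance bound is σ² < μ(1−μ).
Here μ(1−μ) = 0.1×0.9 = 0.09, and 0.119 ≥ 0.09.

No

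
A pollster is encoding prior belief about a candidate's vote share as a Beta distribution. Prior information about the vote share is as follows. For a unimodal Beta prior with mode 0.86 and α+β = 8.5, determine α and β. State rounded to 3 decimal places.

For α,β>1 the mode is (α−1)/(α+β−2), so α = mode·(κ−2)+1 = 0.86×6.5+1 = 6.590.
And β = (1−mode)·(κ−2)+1 = 0.14×6.5+1 = 1.910.

α = 6.590, β = 1.910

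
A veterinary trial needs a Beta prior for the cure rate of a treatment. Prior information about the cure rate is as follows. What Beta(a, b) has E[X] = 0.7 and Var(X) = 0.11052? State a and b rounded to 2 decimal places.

Let s = a+b. The Beta variance is μ(1−μ)/(s+1).
So s+1 = μ(1−μ)/σ² = (0.7×0.3)/0.11052 = 0.21/0.11052 = 1.9001, giving s = 0.9001.
Then a = μs = 0.7×0.9001 = 0.63 and b = (1−μ)s = 0.3×0.9001 = 0.27.

a = 0.63, b = 0.27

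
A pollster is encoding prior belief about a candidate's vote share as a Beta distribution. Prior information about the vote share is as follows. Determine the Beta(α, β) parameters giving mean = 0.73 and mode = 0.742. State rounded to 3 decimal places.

Let s = α+β. Mean gives α = μs = 0.73s; mode gives (α−1)/(s−2) = 0.742.
Substituting: 0.73s − 1 = 0.742(s−2) = 0.742s − 1.484, so -0.012s = -0.484 and s = 40.3333.
Then α = 0.73×40.3333 = 29.443 and β = s−α = 10.890.

α = 29.443, β = 10.890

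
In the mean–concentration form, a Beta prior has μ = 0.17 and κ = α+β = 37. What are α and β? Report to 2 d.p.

Split κ in proportion μ : (1−μ): α = 0.17·37 = 6.29, β = 37 − 6.29 = 30.71.

α = 6.29, β = 30.71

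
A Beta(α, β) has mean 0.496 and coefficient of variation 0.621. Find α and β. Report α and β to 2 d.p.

Var = (CV·μ)² = (0.621×0.496)² = 0.094874.
α+β = μ(1−μ)/Var − 1 = 0.249984/0.094874 − 1 = 1.6349.
Thus α = 0.496·1.6349 = 0.81 and β = 0.504·1.6349 = 0.82.

α = 0.81, β = 0.82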